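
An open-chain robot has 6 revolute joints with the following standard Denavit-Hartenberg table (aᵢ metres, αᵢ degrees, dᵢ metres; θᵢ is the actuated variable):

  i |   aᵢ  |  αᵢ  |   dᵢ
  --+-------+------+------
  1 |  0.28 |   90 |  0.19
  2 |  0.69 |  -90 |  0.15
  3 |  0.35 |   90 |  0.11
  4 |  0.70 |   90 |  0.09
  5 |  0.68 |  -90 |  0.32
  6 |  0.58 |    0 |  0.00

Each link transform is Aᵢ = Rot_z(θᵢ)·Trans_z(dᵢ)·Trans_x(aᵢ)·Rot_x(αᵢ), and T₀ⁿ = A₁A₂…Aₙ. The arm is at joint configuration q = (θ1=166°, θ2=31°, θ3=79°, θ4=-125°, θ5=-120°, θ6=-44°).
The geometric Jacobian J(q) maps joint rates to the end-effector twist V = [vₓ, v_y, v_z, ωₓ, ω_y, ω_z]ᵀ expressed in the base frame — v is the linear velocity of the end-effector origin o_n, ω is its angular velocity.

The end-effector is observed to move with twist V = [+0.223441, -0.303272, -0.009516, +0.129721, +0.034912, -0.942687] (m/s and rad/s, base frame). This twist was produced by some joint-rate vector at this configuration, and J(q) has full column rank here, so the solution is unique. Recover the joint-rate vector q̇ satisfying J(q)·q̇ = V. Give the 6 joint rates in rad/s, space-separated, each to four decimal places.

-0.6810 -0.0270 -0.0610 -0.1200 0.0520 0.1870

o_n = [0.1839, 0.2724, 0.4215]
J₁: ẑ×o_n = [-0.2724, 0.1839, 0.0000], ω = ẑ
J2: z=[0.2419, 0.9703, 0.0000] o=[-0.2717, 0.0677, 0.1900] → [0.2247, -0.0560, -0.3925, 0.2419, 0.9703, 0.0000]
J3: z=[0.4997, -0.1246, 0.8572] o=[-0.8093, 0.3564, 0.5454] → [0.0874, 0.9132, 0.0818, 0.4997, -0.1246, 0.8572]
J4: z=[-0.7703, 0.3887, 0.5056] o=[-0.8930, 0.0231, 0.6741] → [-0.2242, 0.3499, -0.6106, -0.7703, 0.3887, 0.5056]
J5: z=[0.6112, 0.6763, 0.4111] o=[-1.0898, 0.4961, 0.1886] → [0.2495, 0.3813, -0.9981, 0.6112, 0.6763, 0.4111]
J6: z=[0.2274, 0.3475, -0.9097] o=[-0.3787, 0.2709, 0.2803] → [0.0505, -0.5439, -0.1951, 0.2274, 0.3475, -0.9097]
q̇ = J⁺·V = [-0.6810, -0.0270, -0.0610, -0.1200, 0.0520, 0.1870]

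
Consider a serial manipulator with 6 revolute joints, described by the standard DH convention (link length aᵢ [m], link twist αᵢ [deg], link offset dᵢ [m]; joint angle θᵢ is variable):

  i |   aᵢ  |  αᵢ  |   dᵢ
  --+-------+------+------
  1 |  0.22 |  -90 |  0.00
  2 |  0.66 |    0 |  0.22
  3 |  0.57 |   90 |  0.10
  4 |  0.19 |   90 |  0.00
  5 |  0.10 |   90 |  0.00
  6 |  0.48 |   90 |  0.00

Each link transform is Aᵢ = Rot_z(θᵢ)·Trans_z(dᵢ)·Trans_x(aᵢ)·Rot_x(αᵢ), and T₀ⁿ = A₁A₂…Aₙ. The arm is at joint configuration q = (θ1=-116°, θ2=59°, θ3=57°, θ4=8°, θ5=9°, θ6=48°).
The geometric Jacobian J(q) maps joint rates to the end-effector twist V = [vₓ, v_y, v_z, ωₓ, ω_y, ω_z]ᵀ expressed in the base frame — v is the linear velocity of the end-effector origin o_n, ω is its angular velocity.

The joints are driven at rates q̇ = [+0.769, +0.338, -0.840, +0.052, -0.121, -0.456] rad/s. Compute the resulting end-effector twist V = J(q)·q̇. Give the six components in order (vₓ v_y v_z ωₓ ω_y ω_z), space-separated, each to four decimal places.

0.1343 -0.3343 -0.4870 -0.5672 -0.2684 0.6274

o_n = [0.0089, -0.0983, -1.6909]
J₁: ẑ×o_n = [0.0983, 0.0089, -0.0000], ω = ẑ
J2: z=[0.8988, -0.4384, 0.0000] o=[-0.0964, -0.1977, 0.0000] → [0.7412, 1.5198, 0.1356, 0.8988, -0.4384, 0.0000]
J3: z=[0.8988, -0.4384, 0.0000] o=[-0.0477, -0.5997, -0.5657] → [0.4932, 1.0113, 0.4755, 0.8988, -0.4384, 0.0000]
J4: z=[-0.3940, -0.8078, -0.4384] o=[0.1517, -0.4190, -1.0780] → [0.6357, -0.1789, -0.2417, -0.3940, -0.8078, -0.4384]
J5: z=[-0.8633, 0.4889, -0.1251] o=[0.2116, -0.3564, -1.2472] → [-0.1847, -0.3577, -0.1237, -0.8633, 0.4889, -0.1251]
J6: z=[0.4385, 0.8494, 0.2937] o=[0.2366, -0.3365, -1.3419] → [-0.3664, 0.0861, 0.2979, 0.4385, 0.8494, 0.2937]
V = J·q̇ = [0.1343, -0.3343, -0.4870, -0.5672, -0.2684, 0.6274]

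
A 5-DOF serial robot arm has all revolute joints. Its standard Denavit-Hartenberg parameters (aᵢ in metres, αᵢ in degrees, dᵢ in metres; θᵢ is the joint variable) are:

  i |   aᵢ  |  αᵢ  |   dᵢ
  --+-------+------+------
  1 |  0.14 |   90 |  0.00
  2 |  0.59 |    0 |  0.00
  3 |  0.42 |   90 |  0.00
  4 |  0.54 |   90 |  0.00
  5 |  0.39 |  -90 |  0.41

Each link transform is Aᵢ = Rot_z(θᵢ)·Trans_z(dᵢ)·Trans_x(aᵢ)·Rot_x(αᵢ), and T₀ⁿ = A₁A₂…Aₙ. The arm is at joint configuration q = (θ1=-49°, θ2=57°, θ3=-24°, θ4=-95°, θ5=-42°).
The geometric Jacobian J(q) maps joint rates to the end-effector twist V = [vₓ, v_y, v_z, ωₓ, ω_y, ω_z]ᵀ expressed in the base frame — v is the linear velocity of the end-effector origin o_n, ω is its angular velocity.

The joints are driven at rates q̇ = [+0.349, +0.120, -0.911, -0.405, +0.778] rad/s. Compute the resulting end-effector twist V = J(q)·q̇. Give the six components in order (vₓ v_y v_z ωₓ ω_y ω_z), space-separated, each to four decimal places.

-0.1527 0.3299 -0.1819 -0.0254 1.1315 0.2665

o_n = [0.7729, 0.3165, 0.6806]
J₁: ẑ×o_n = [-0.3165, 0.7729, 0.0000], ω = ẑ
J2: z=[-0.7547, -0.6561, 0.0000] o=[0.0918, -0.1057, 0.0000] → [-0.4465, 0.5136, 0.1282, -0.7547, -0.6561, 0.0000]
J3: z=[-0.7547, -0.6561, 0.0000] o=[0.3027, -0.3482, 0.4948] → [-0.1219, 0.1402, -0.1931, -0.7547, -0.6561, 0.0000]
J4: z=[0.3573, -0.4110, -0.8387] o=[0.5338, -0.6140, 0.7236] → [0.7980, -0.1852, 0.4308, 0.3573, -0.4110, -0.8387]
J5: z=[-0.6139, 0.5734, -0.5426] o=[0.9139, -0.2313, 0.6979] → [0.2872, 0.0658, -0.2555, -0.6139, 0.5734, -0.5426]
V = J·q̇ = [-0.1527, 0.3299, -0.1819, -0.0254, 1.1315, 0.2665]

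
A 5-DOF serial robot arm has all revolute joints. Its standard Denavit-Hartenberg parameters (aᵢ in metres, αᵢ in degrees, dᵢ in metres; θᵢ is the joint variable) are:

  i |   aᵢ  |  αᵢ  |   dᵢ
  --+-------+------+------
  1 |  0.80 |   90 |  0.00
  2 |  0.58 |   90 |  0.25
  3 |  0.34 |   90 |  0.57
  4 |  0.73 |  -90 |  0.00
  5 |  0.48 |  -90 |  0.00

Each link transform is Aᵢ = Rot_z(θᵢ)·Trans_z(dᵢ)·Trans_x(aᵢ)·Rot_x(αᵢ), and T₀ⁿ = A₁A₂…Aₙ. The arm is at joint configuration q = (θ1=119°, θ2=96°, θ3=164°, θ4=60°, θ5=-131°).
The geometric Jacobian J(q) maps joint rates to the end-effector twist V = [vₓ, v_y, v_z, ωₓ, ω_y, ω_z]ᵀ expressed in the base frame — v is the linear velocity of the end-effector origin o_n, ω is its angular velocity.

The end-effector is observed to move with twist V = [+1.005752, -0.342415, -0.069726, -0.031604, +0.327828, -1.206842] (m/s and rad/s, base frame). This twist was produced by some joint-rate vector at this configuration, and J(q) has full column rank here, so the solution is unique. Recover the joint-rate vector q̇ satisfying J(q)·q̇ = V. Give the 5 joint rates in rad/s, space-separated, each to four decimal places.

-0.6530 0.3180 0.5360 -0.3400 -0.5870

o_n = [-0.1730, 1.8573, 0.2498]
J₁: ẑ×o_n = [-1.8573, -0.1730, 0.0000], ω = ẑ
J2: z=[0.8746, 0.4848, 0.0000] o=[-0.3878, 0.6997, 0.0000] → [0.1211, -0.2185, 0.9083, 0.8746, 0.4848, 0.0000]
J3: z=[-0.4822, 0.8698, 0.1045] o=[-0.1398, 0.7679, 0.5768] → [-0.3983, -0.1611, -0.4964, -0.4822, 0.8698, 0.1045]
J4: z=[0.8547, 0.4408, 0.2741] o=[-0.3492, 1.3390, 0.3114] → [-0.1692, 0.1009, 0.3654, 0.8547, 0.4408, 0.2741]
J5: z=[-0.4077, 0.2431, 0.8802] o=[-0.5838, 1.9697, 0.0285] → [0.1527, 0.4518, -0.0540, -0.4077, 0.2431, 0.8802]
q̇ = J⁺·V = [-0.6530, 0.3180, 0.5360, -0.3400, -0.5870]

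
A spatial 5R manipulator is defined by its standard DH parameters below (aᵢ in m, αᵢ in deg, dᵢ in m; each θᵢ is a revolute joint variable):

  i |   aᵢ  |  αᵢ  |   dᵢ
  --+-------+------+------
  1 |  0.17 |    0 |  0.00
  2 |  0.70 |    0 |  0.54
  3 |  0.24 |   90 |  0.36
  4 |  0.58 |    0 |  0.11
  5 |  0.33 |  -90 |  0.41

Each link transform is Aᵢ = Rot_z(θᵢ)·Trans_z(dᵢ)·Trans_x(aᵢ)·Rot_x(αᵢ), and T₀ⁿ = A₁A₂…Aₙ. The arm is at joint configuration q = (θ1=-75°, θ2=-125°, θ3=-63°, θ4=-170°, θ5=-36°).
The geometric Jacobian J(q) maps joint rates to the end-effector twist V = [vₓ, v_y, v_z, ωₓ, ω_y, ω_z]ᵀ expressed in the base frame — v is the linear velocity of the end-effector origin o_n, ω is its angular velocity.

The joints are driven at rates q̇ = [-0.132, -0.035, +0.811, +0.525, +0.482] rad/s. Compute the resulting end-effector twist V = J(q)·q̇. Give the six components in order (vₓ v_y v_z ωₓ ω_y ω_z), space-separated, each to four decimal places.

o_n = [-0.0212, -0.4845, 0.9439]
J₁: ẑ×o_n = [0.4845, -0.0212, 0.0000], ω = ẑ
J2: z=[0.0000, 0.0000, 1.0000] o=[0.0440, -0.1642, 0.0000] → [0.3203, -0.0652, 0.0000, 0.0000, 0.0000, 1.0000]
J3: z=[0.0000, 0.0000, 1.0000] o=[-0.6138, 0.0752, 0.5400] → [0.5597, 0.5926, -0.0000, 0.0000, 0.0000, 1.0000]
J4: z=[0.9925, 0.1219, 0.0000] o=[-0.6430, 0.3134, 0.9000] → [0.0054, -0.0436, -0.8678, 0.9925, 0.1219, 0.0000]
J5: z=[0.9925, 0.1219, 0.0000] o=[-0.4642, -0.2401, 0.7993] → [0.0176, -0.1436, -0.2966, 0.9925, 0.1219, 0.0000]
V = J·q̇ = [0.3901, 0.3936, -0.5986, 0.9995, 0.1227, 0.6440]

0.3901 0.3936 -0.5986 0.9995 0.1227 0.6440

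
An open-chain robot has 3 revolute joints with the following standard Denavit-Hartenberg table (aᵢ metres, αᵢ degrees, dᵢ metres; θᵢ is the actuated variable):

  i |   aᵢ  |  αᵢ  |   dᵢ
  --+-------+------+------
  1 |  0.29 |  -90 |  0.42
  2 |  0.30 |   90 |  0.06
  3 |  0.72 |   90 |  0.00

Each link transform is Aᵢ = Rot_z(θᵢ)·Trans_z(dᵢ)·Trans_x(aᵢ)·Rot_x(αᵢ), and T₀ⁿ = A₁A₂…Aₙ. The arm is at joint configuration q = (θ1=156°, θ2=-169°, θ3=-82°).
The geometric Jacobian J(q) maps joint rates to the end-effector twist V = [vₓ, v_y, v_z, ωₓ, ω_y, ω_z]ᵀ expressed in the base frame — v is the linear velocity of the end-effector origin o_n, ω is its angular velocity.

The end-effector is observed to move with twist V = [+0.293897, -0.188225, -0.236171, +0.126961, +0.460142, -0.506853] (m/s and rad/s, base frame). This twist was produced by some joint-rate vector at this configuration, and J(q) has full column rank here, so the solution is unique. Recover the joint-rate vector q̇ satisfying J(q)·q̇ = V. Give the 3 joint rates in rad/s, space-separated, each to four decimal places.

o_n = [0.3596, 0.5547, 0.4964]
J₁: ẑ×o_n = [-0.5547, 0.3596, 0.0000], ω = ẑ
J2: z=[-0.4067, -0.9135, 0.0000] o=[-0.2649, 0.1180, 0.4200] → [-0.0698, 0.0311, 0.3929, -0.4067, -0.9135, 0.0000]
J3: z=[0.1743, -0.0776, -0.9816] o=[-0.0203, -0.0566, 0.4772] → [0.5986, -0.3762, 0.1360, 0.1743, -0.0776, -0.9816]
q̇ = J⁺·V = [-0.8730, -0.4720, -0.3730]

-0.8730 -0.4720 -0.3730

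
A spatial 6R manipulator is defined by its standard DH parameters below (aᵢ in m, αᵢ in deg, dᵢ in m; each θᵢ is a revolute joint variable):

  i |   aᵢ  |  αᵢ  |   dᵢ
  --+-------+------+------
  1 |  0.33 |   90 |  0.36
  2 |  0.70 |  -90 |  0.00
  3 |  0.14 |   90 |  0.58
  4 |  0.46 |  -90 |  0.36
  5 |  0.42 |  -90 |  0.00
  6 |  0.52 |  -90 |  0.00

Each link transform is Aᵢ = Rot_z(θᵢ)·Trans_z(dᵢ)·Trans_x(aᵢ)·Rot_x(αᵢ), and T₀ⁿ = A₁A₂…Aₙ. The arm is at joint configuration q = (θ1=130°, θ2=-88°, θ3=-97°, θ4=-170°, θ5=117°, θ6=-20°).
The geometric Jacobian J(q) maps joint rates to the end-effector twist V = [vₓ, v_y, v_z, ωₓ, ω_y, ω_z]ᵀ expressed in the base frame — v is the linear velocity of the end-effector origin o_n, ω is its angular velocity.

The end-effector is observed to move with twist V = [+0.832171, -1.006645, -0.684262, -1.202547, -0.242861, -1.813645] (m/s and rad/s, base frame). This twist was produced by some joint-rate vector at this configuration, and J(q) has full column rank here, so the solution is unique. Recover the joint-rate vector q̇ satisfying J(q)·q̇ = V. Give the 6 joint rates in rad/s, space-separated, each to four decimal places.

o_n = [-0.3559, 0.7011, -0.7566]
J₁: ẑ×o_n = [-0.7011, -0.3559, 0.0000], ω = ẑ
J2: z=[0.7660, 0.6428, 0.0000] o=[-0.2121, 0.2528, 0.3600] → [-0.7177, 0.8554, 0.4358, 0.7660, 0.6428, 0.0000]
J3: z=[-0.6424, 0.7656, 0.0349] o=[-0.2278, 0.2715, -0.3396] → [-0.3343, -0.2724, -0.1779, -0.6424, 0.7656, 0.0349]
J4: z=[-0.0711, -0.1049, 0.9919] o=[-0.4936, 0.8044, -0.3023] → [0.1501, 0.1042, 0.0218, -0.0711, -0.1049, 0.9919]
J5: z=[0.7651, -0.6437, -0.0132] o=[-0.8135, 0.4180, -0.0031] → [0.4888, 0.5704, 0.5112, 0.7651, -0.6437, -0.0132]
J6: z=[0.5379, 0.6278, 0.5626] o=[-0.6649, 0.6017, -0.3503] → [-0.3109, 0.3924, -0.1406, 0.5379, 0.6278, 0.5626]
q̇ = J⁺·V = [-0.7980, -0.8750, -0.0360, -0.8910, -0.6350, -0.2470]

-0.7980 -0.8750 -0.0360 -0.8910 -0.6350 -0.2470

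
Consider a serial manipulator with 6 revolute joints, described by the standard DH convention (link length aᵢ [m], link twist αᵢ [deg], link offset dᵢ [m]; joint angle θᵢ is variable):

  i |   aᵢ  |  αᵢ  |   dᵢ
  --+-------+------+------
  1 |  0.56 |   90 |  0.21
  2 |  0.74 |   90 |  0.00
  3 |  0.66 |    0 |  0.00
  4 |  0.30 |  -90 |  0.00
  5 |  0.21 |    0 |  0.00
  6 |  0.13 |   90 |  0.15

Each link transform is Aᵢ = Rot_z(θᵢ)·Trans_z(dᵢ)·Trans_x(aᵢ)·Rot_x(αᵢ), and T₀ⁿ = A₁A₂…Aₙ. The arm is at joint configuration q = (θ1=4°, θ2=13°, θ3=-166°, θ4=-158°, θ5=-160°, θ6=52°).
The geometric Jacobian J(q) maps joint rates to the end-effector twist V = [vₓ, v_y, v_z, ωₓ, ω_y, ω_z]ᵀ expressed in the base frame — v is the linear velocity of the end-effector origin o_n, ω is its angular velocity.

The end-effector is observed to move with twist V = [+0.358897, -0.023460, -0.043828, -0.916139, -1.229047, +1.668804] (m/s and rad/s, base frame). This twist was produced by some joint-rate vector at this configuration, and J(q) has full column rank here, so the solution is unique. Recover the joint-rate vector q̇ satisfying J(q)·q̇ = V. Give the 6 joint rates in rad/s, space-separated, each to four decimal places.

o_n = [0.6626, 0.0479, 0.0335]
J₁: ẑ×o_n = [-0.0479, 0.6626, 0.0000], ω = ẑ
J2: z=[0.0698, -0.9976, 0.0000] o=[0.5586, 0.0391, 0.2100] → [0.1761, 0.0123, 0.1044, 0.0698, -0.9976, 0.0000]
J3: z=[0.2244, 0.0157, -0.9744] o=[1.2779, 0.0894, 0.3765] → [-0.0458, 0.6765, 0.0004, 0.2244, 0.0157, -0.9744]
J4: z=[0.2244, 0.0157, -0.9744] o=[0.6443, 0.2051, 0.2324] → [-0.1563, 0.0268, -0.0356, 0.2244, 0.0157, -0.9744]
J5: z=[-0.5149, -0.8470, -0.1322] o=[0.8925, 0.0457, 0.2870] → [0.2150, -0.1001, -0.1958, -0.5149, -0.8470, -0.1322]
J6: z=[-0.5149, -0.8470, -0.1322] o=[0.7454, 0.1517, 0.1811] → [0.1113, -0.0651, -0.0166, -0.5149, -0.8470, -0.1322]
q̇ = J⁺·V = [0.5110, 0.1800, -0.3600, -0.9930, 0.4330, 0.7810]

0.5110 0.1800 -0.3600 -0.9930 0.4330 0.7810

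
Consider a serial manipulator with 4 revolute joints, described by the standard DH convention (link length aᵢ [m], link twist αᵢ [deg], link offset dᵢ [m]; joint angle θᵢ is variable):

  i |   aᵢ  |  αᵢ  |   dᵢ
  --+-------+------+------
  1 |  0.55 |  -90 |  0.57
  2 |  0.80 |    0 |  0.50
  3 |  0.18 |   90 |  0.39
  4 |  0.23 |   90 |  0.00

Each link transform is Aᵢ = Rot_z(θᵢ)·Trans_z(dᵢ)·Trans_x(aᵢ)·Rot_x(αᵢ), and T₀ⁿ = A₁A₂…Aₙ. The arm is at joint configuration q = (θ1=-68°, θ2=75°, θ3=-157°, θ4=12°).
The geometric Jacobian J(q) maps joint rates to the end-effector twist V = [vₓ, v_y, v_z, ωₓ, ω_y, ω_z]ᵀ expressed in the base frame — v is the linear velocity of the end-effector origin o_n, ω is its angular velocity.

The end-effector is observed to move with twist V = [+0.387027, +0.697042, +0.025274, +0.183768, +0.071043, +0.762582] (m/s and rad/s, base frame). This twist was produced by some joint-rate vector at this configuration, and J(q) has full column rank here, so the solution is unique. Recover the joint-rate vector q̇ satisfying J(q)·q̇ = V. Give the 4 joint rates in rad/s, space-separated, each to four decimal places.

0.7630 -0.1750 0.3720 -0.0030

o_n = [1.1742, -0.4029, 0.1983]
J₁: ẑ×o_n = [0.4029, 1.1742, -0.0000], ω = ẑ
J2: z=[0.9272, 0.3746, 0.0000] o=[0.2060, -0.5100, 0.5700] → [-0.1392, 0.3446, -0.2634, 0.9272, 0.3746, 0.0000]
J3: z=[0.9272, 0.3746, 0.0000] o=[0.7472, -0.5146, -0.2027] → [0.1502, -0.3718, -0.0564, 0.9272, 0.3746, 0.0000]
J4: z=[-0.3710, 0.9182, 0.1392] o=[1.1182, -0.3918, -0.0245] → [0.2061, 0.0904, -0.0474, -0.3710, 0.9182, 0.1392]
q̇ = J⁺·V = [0.7630, -0.1750, 0.3720, -0.0030]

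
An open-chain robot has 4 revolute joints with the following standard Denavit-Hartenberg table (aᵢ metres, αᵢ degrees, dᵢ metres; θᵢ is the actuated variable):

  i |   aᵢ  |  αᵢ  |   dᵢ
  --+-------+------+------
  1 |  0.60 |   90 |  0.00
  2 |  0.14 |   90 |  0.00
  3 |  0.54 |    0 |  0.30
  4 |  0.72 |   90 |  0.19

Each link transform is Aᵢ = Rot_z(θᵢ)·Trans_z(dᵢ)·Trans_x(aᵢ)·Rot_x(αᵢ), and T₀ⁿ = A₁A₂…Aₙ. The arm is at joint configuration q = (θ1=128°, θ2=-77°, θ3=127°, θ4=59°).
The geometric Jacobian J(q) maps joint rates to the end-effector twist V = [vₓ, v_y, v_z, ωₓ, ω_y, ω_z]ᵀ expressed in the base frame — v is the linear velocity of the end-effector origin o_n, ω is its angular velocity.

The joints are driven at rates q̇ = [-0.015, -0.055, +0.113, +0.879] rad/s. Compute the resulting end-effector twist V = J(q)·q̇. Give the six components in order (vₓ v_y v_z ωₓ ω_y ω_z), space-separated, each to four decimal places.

-0.6159 -0.4270 0.0121 0.5517 -0.7955 -0.2382

o_n = [0.3299, 0.1560, 0.7677]
J₁: ẑ×o_n = [-0.1560, 0.3299, 0.0000], ω = ẑ
J2: z=[0.7880, 0.6157, 0.0000] o=[-0.3694, 0.4728, 0.0000] → [0.4727, -0.6050, -0.6801, 0.7880, 0.6157, 0.0000]
J3: z=[0.5999, -0.7678, -0.2250] o=[-0.3888, 0.4976, -0.1364] → [-0.7710, -0.7040, 0.3469, 0.5999, -0.7678, -0.2250]
J4: z=[0.5999, -0.7678, -0.2250] o=[0.1760, 0.4752, 0.1128] → [-0.5747, -0.4275, -0.0733, 0.5999, -0.7678, -0.2250]
V = J·q̇ = [-0.6159, -0.4270, 0.0121, 0.5517, -0.7955, -0.2382]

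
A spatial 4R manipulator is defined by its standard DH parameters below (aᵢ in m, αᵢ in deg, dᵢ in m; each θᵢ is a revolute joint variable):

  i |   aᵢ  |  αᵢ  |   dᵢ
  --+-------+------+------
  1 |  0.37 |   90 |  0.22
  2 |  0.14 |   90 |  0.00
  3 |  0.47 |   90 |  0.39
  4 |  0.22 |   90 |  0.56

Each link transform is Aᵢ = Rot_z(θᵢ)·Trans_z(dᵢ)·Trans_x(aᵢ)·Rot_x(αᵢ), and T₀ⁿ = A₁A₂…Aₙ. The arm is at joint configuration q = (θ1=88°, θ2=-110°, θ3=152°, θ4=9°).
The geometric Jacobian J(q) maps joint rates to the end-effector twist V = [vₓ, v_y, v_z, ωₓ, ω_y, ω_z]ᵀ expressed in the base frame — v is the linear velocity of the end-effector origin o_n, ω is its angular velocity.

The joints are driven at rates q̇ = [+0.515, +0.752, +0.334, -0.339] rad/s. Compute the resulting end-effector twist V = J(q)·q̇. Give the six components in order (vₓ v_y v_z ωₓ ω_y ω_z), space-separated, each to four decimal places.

o_n = [0.8180, 0.0124, 0.5568]
J₁: ẑ×o_n = [-0.0124, 0.8180, 0.0000], ω = ẑ
J2: z=[0.9994, -0.0349, 0.0000] o=[0.0129, 0.3698, 0.2200] → [-0.0118, -0.3366, -0.3291, 0.9994, -0.0349, 0.0000]
J3: z=[-0.0328, -0.9391, 0.3420] o=[0.0112, 0.3219, 0.0884] → [-0.3340, 0.2913, 0.7678, -0.0328, -0.9391, 0.3420]
J4: z=[0.8768, -0.1913, -0.4412] o=[0.2239, 0.0898, 0.6118] → [-0.0236, -0.2139, 0.0458, 0.8768, -0.1913, -0.4412]
V = J·q̇ = [-0.1188, 0.3380, -0.0065, 0.4434, -0.2751, 0.7788]

-0.1188 0.3380 -0.0065 0.4434 -0.2751 0.7788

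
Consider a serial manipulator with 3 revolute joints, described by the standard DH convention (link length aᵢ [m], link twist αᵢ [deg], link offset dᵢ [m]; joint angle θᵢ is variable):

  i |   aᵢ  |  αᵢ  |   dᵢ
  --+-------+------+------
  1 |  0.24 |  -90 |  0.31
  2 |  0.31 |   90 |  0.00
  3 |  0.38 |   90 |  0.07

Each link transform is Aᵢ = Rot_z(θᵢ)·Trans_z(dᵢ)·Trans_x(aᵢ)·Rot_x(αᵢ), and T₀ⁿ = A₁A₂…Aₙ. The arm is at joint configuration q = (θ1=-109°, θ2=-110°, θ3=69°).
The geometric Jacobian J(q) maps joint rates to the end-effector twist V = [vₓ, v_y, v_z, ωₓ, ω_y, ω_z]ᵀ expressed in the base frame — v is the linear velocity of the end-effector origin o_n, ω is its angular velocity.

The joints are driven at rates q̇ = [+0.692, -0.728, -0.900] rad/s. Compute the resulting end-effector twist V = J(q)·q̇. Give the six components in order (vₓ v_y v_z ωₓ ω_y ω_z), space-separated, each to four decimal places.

0.1074 0.6425 0.1410 -0.9637 -0.5626 0.9998

o_n = [0.3284, -0.1359, 0.7053]
J₁: ẑ×o_n = [0.1359, 0.3284, -0.0000], ω = ẑ
J2: z=[0.9455, -0.3256, 0.0000] o=[-0.0781, -0.2269, 0.3100] → [-0.1287, -0.3738, 0.2184, 0.9455, -0.3256, 0.0000]
J3: z=[0.3059, 0.8885, -0.3420] o=[-0.0436, -0.1267, 0.6013] → [0.0893, -0.1591, -0.3334, 0.3059, 0.8885, -0.3420]
V = J·q̇ = [0.1074, 0.6425, 0.1410, -0.9637, -0.5626, 0.9998]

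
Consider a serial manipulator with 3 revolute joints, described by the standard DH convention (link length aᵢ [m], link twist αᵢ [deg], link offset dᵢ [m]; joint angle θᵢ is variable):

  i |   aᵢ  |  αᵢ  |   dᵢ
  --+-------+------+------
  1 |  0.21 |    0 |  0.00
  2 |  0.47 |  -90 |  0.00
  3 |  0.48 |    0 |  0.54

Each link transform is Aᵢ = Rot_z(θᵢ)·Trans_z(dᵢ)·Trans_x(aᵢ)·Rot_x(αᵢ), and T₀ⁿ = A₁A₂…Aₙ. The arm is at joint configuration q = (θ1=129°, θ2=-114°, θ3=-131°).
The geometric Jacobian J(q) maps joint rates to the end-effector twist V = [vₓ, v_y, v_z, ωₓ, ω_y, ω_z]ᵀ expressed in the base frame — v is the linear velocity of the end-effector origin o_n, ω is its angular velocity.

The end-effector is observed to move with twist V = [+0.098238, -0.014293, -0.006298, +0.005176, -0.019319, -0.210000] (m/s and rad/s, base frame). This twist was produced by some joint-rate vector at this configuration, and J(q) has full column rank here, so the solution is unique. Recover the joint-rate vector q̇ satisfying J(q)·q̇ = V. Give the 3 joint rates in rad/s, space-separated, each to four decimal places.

o_n = [-0.1221, 0.7249, 0.3623]
J₁: ẑ×o_n = [-0.7249, -0.1221, 0.0000], ω = ẑ
J2: z=[0.0000, 0.0000, 1.0000] o=[-0.1322, 0.1632, 0.0000] → [-0.5617, 0.0100, 0.0000, 0.0000, 0.0000, 1.0000]
J3: z=[-0.2588, 0.9659, 0.0000] o=[0.3218, 0.2848, 0.0000] → [0.3499, 0.0938, 0.3149, -0.2588, 0.9659, 0.0000]
q̇ = J⁺·V = [0.0780, -0.2880, -0.0200]

0.0780 -0.2880 -0.0200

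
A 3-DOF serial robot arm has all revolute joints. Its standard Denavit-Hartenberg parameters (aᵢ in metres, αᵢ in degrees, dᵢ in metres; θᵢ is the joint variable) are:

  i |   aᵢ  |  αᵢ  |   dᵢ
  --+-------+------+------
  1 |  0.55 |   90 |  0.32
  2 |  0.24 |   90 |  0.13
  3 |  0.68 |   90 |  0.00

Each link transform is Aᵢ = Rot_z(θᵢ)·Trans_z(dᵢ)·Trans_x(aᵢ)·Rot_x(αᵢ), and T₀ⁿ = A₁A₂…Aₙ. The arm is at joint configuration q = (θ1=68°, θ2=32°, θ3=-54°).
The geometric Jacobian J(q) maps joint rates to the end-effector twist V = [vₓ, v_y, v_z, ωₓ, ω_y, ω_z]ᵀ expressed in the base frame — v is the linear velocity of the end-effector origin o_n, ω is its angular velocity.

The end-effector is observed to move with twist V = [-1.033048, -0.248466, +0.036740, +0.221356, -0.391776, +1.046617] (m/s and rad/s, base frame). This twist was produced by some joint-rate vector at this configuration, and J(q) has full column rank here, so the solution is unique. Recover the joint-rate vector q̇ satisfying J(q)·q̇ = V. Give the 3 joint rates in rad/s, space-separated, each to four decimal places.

o_n = [0.0197, 1.1703, 0.6590]
J₁: ẑ×o_n = [-1.1703, 0.0197, 0.0000], ω = ẑ
J2: z=[0.9272, -0.3746, 0.0000] o=[0.2060, 0.5100, 0.3200] → [-0.1270, -0.3143, 0.5425, 0.9272, -0.3746, 0.0000]
J3: z=[0.1985, 0.4913, -0.8480] o=[0.4028, 0.6500, 0.4472] → [0.5454, 0.2828, 0.2915, 0.1985, 0.4913, -0.8480]
q̇ = J⁺·V = [0.5980, 0.3520, -0.5290]

0.5980 0.3520 -0.5290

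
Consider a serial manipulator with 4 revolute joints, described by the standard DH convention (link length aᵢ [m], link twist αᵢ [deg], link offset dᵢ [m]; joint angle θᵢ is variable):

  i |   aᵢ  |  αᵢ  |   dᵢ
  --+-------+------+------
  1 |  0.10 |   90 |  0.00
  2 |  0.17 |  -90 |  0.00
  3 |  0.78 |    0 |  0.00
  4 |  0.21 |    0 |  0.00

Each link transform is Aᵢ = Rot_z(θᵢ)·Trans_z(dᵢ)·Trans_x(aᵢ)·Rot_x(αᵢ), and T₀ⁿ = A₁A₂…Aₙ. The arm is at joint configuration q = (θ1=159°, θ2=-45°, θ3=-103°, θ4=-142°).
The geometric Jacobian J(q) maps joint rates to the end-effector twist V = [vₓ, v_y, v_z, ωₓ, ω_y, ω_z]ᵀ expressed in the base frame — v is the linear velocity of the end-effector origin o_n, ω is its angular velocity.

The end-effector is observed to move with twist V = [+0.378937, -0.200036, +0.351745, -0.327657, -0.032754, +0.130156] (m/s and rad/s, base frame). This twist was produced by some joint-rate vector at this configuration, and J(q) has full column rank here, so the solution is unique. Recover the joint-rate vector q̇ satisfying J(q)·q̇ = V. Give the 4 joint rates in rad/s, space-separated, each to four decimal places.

o_n = [0.1730, 0.5438, 0.0666]
J₁: ẑ×o_n = [-0.5438, 0.1730, 0.0000], ω = ẑ
J2: z=[0.3584, 0.9336, 0.0000] o=[-0.0934, 0.0358, 0.0000] → [0.0622, -0.0239, -0.0666, 0.3584, 0.9336, 0.0000]
J3: z=[-0.6601, 0.2534, 0.7071] o=[-0.2056, 0.0789, -0.1202] → [-0.2814, 0.3910, -0.4028, -0.6601, 0.2534, 0.7071]
J4: z=[-0.6601, 0.2534, 0.7071] o=[0.1826, 0.7440, 0.0039] → [0.1574, 0.0346, 0.1346, -0.6601, 0.2534, 0.7071]
q̇ = J⁺·V = [-0.1640, -0.1480, -0.5320, 0.9480]

-0.1640 -0.1480 -0.5320 0.9480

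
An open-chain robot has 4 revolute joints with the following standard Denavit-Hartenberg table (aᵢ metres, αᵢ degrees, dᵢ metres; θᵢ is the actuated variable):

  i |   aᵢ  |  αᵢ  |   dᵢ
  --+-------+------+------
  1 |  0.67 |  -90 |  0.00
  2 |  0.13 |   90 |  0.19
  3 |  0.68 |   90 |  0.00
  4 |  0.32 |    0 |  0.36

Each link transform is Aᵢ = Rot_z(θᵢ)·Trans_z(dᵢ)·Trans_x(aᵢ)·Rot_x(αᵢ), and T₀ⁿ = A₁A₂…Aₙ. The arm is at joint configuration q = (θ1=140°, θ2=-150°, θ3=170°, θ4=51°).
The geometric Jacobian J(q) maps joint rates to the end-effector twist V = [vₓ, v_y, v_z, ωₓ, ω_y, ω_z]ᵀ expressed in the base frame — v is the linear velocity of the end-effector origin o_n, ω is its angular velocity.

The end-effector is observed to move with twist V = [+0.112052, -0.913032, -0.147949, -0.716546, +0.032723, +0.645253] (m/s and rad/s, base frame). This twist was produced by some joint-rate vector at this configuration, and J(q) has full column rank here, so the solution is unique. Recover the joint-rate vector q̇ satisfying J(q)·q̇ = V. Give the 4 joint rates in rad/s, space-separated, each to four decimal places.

o_n = [-1.3145, 0.1924, -0.5531]
J₁: ẑ×o_n = [-0.1924, -1.3145, 0.0000], ω = ẑ
J2: z=[-0.6428, -0.7660, 0.0000] o=[-0.5132, 0.4307, 0.0000] → [0.4237, -0.3555, -0.4606, -0.6428, -0.7660, 0.0000]
J3: z=[0.3830, -0.3214, -0.8660] o=[-0.5491, 0.2128, 0.0650] → [0.1810, 0.8996, -0.2538, 0.3830, -0.3214, -0.8660]
J4: z=[-0.5178, -0.8511, 0.0868] o=[-1.0693, 0.4951, -0.2698] → [0.2674, -0.1680, -0.0519, -0.5178, -0.8511, 0.0868]
q̇ = J⁺·V = [-0.1700, 0.9230, -0.9910, -0.4950]

-0.1700 0.9230 -0.9910 -0.4950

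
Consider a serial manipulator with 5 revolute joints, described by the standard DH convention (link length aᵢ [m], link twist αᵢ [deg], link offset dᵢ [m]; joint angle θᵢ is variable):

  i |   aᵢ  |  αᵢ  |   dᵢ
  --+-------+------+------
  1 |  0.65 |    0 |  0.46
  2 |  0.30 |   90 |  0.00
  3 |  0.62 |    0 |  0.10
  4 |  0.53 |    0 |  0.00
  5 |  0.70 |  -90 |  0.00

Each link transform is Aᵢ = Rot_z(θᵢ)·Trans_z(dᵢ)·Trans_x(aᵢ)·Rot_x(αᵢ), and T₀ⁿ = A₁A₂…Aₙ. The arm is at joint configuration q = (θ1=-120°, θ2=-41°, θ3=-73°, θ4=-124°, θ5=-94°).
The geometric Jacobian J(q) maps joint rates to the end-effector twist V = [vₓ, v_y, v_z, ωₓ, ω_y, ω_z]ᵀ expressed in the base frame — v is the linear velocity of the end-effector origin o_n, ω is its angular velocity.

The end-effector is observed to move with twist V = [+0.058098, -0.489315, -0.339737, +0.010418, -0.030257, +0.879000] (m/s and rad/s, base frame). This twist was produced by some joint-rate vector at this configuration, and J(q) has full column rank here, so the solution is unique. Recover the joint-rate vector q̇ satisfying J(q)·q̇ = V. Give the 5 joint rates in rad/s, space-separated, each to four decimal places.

o_n = [-0.5706, -0.5417, 0.6756]
J₁: ẑ×o_n = [0.5417, -0.5706, 0.0000], ω = ẑ
J2: z=[0.0000, 0.0000, 1.0000] o=[-0.3250, -0.5629, 0.4600] → [-0.0212, -0.2456, 0.0000, 0.0000, 0.0000, 1.0000]
J3: z=[-0.3256, 0.9455, 0.0000] o=[-0.6087, -0.6606, 0.4600] → [0.2038, 0.0702, -0.0747, -0.3256, 0.9455, 0.0000]
J4: z=[-0.3256, 0.9455, 0.0000] o=[-0.8126, -0.6251, -0.1329] → [0.7644, 0.2632, -0.2560, -0.3256, 0.9455, 0.0000]
J5: z=[-0.3256, 0.9455, 0.0000] o=[-0.3334, -0.4600, 0.0220] → [0.6179, 0.2128, 0.2509, -0.3256, 0.9455, 0.0000]
q̇ = J⁺·V = [0.5780, 0.3010, 0.6390, 0.2440, -0.9150]

0.5780 0.3010 0.6390 0.2440 -0.9150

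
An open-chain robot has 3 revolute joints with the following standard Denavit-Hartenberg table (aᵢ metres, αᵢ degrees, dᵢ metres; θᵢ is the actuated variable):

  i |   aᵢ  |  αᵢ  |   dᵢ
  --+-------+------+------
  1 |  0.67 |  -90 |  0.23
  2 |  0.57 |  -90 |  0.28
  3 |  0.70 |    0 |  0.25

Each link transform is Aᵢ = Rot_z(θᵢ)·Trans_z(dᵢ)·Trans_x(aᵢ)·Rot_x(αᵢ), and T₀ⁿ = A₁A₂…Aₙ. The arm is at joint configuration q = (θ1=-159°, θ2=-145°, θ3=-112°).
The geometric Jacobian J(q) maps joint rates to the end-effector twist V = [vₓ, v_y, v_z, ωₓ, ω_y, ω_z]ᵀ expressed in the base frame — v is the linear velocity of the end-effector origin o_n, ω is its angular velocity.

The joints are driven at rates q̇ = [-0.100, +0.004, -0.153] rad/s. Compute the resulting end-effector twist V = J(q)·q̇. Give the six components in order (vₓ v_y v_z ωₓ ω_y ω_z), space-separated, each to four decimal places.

-0.1986 0.0269 -0.0565 0.0834 0.0277 -0.2253

o_n = [-0.1911, -1.0685, 0.6113]
J₁: ẑ×o_n = [1.0685, -0.1911, 0.0000], ω = ẑ
J2: z=[0.3584, -0.9336, 0.0000] o=[-0.6255, -0.2401, 0.2300] → [-0.3560, -0.1367, 0.1087, 0.3584, -0.9336, 0.0000]
J3: z=[-0.5355, -0.2056, 0.8192] o=[-0.0893, -0.3342, 0.5569] → [0.5903, -0.0543, 0.3723, -0.5355, -0.2056, 0.8192]
V = J·q̇ = [-0.1986, 0.0269, -0.0565, 0.0834, 0.0277, -0.2253]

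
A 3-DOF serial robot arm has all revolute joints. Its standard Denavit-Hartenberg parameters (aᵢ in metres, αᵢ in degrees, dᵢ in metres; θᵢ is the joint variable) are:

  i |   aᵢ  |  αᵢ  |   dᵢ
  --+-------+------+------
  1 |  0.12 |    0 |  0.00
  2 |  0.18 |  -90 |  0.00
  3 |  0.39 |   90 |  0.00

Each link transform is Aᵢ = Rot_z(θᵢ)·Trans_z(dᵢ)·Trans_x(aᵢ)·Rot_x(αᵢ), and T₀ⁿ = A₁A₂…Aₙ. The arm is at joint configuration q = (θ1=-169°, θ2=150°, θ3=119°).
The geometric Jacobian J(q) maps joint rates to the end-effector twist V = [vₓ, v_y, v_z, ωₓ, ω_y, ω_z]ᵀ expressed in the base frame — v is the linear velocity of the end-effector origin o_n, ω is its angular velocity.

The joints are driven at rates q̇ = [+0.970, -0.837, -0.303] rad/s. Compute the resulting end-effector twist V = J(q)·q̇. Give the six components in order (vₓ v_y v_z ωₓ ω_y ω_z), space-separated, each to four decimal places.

0.1195 -0.1491 -0.0573 -0.0986 -0.2865 0.1330

o_n = [-0.1264, -0.0199, -0.3411]
J₁: ẑ×o_n = [0.0199, -0.1264, 0.0000], ω = ẑ
J2: z=[0.0000, 0.0000, 1.0000] o=[-0.1178, -0.0229, 0.0000] → [-0.0030, -0.0086, 0.0000, 0.0000, 0.0000, 1.0000]
J3: z=[0.3256, 0.9455, 0.0000] o=[0.0524, -0.0815, 0.0000] → [-0.3225, 0.1111, 0.1891, 0.3256, 0.9455, 0.0000]
V = J·q̇ = [0.1195, -0.1491, -0.0573, -0.0986, -0.2865, 0.1330]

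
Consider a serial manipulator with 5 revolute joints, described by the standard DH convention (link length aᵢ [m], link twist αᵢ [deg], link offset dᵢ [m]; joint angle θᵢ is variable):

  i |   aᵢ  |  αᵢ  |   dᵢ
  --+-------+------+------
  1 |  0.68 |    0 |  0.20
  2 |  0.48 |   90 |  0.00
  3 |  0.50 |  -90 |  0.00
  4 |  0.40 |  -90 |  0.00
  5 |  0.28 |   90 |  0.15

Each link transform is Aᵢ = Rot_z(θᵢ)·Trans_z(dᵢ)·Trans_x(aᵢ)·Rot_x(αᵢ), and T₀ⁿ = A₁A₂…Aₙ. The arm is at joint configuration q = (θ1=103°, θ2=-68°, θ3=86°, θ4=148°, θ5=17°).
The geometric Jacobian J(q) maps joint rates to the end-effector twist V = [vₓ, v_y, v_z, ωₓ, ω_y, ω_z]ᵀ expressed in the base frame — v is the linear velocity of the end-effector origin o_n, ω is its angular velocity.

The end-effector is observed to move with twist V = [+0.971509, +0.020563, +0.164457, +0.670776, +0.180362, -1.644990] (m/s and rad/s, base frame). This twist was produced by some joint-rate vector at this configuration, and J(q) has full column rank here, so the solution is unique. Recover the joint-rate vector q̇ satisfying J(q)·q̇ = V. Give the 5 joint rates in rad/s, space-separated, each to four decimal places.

o_n = [0.1688, 1.1646, 0.0489]
J₁: ẑ×o_n = [-1.1646, 0.1688, 0.0000], ω = ẑ
J2: z=[0.0000, 0.0000, 1.0000] o=[-0.1530, 0.6626, 0.2000] → [-0.5020, 0.3218, 0.0000, 0.0000, 0.0000, 1.0000]
J3: z=[0.5736, -0.8192, 0.0000] o=[0.2402, 0.9379, 0.2000] → [0.1238, 0.0867, 0.0715, 0.5736, -0.8192, 0.0000]
J4: z=[-0.8172, -0.5722, 0.0698] o=[0.2688, 0.9579, 0.6988] → [0.3575, -0.5381, -0.2261, -0.8172, -0.5722, 0.0698]
J5: z=[0.4561, -0.7159, -0.5286] o=[0.1278, 1.1180, 0.3604] → [0.2477, 0.1205, 0.0506, 0.4561, -0.7159, -0.5286]
q̇ = J⁺·V = [-0.6220, -0.8270, -0.0030, -0.6650, 0.2830]

-0.6220 -0.8270 -0.0030 -0.6650 0.2830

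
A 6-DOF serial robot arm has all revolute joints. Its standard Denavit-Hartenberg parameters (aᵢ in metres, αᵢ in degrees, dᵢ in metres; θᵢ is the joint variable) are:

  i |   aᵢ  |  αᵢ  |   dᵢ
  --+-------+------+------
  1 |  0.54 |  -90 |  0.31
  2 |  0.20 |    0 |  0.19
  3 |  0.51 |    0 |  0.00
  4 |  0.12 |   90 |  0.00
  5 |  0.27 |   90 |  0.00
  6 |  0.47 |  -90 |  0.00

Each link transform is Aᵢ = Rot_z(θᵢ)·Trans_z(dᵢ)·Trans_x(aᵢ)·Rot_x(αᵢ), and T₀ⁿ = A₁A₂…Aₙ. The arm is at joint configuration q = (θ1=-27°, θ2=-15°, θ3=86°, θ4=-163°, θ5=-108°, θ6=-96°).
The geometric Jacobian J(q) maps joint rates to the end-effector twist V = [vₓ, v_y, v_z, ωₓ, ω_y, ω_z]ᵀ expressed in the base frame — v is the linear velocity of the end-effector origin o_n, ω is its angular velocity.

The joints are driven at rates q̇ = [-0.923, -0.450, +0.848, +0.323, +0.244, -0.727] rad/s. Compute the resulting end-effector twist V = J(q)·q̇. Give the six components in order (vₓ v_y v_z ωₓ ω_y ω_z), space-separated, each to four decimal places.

o_n = [1.2067, -0.6374, -0.0524]
J₁: ẑ×o_n = [0.6374, 1.2067, -0.0000], ω = ẑ
J2: z=[0.4540, 0.8910, 0.0000] o=[0.4811, -0.2452, 0.3100] → [-0.3229, 0.1645, -0.8246, 0.4540, 0.8910, 0.0000]
J3: z=[0.4540, 0.8910, 0.0000] o=[0.7395, -0.1636, 0.3618] → [-0.3690, 0.1880, -0.6314, 0.4540, 0.8910, 0.0000]
J4: z=[0.4540, 0.8910, 0.0000] o=[0.8875, -0.2389, -0.1205] → [0.0606, -0.0309, -0.4653, 0.4540, 0.8910, 0.0000]
J5: z=[-0.8905, 0.4537, -0.0349] o=[0.8837, -0.2370, -0.0005] → [-0.0375, -0.0575, 0.2099, -0.8905, 0.4537, -0.0349]
J6: z=[0.1699, 0.2603, -0.9505] o=[0.7698, -0.4672, -0.0839] → [-0.1536, -0.4207, -0.1426, 0.1699, 0.2603, -0.9505]
V = J·q̇ = [-0.6339, -0.7466, -0.1597, -0.0134, 0.5639, -0.2405]

-0.6339 -0.7466 -0.1597 -0.0134 0.5639 -0.2405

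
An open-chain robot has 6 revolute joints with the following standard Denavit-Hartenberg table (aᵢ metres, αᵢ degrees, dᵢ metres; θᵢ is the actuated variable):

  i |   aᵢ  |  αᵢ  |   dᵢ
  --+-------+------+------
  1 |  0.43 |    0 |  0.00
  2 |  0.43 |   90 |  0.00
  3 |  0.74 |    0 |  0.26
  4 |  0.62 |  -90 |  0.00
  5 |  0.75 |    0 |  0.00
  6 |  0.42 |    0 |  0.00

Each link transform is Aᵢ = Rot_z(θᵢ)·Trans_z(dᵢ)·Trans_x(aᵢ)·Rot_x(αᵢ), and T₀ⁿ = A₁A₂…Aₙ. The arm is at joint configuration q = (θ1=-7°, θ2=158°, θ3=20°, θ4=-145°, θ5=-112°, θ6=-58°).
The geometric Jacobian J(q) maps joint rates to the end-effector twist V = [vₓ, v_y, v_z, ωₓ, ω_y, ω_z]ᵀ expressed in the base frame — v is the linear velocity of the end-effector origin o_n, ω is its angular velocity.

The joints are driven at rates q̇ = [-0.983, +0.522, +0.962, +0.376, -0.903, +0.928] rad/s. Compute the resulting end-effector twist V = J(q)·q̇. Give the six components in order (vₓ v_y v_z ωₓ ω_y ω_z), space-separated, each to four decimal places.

o_n = [-0.0963, 1.4133, 0.3142]
J₁: ẑ×o_n = [-1.4133, -0.0963, 0.0000], ω = ẑ
J2: z=[0.0000, 0.0000, 1.0000] o=[0.4268, -0.0524, 0.0000] → [-1.4657, -0.5231, 0.0000, 0.0000, 0.0000, 1.0000]
J3: z=[0.4848, 0.8746, 0.0000] o=[0.0507, 0.1561, 0.0000] → [0.2748, -0.1523, 0.7381, 0.4848, 0.8746, 0.0000]
J4: z=[0.4848, 0.8746, 0.0000] o=[-0.4314, 0.7206, 0.2531] → [0.0534, -0.0296, 0.0428, 0.4848, 0.8746, 0.0000]
J5: z=[-0.7164, 0.3971, -0.5736] o=[-0.1204, 0.5482, -0.2548] → [0.7222, 0.3938, -0.6294, -0.7164, 0.3971, -0.5736]
J6: z=[-0.7164, 0.3971, -0.5736] o=[0.0758, 1.2345, -0.0246] → [0.2371, 0.3415, -0.0597, -0.7164, 0.3971, -0.5736]
V = J·q̇ = [0.4765, -0.3748, 1.2391, 0.6308, 1.1802, -0.4753]

0.4765 -0.3748 1.2391 0.6308 1.1802 -0.4753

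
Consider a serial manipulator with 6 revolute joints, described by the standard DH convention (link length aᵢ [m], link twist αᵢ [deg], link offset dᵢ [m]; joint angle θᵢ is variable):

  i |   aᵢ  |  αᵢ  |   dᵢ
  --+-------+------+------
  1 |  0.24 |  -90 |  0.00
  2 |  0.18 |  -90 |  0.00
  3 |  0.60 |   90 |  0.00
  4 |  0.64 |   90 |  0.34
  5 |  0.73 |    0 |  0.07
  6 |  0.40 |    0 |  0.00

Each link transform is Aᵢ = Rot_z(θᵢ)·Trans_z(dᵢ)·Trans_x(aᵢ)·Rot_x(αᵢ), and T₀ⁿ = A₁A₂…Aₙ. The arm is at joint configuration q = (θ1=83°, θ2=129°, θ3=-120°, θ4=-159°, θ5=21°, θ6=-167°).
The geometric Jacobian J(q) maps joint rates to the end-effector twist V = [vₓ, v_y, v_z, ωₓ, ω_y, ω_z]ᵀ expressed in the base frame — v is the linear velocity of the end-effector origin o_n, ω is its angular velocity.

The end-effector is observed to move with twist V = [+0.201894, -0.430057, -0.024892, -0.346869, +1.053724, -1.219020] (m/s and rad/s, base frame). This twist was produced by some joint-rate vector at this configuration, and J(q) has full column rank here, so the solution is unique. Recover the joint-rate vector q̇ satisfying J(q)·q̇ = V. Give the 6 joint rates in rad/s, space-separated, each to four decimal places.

-0.6000 0.1640 -0.2770 -0.0240 -0.3850 -0.5710

o_n = [0.5423, 0.3845, -0.2034]
J₁: ẑ×o_n = [-0.3845, 0.5423, 0.0000], ω = ẑ
J2: z=[-0.9925, 0.1219, 0.0000] o=[0.0292, 0.2382, 0.0000] → [-0.0248, -0.2018, -0.2077, -0.9925, 0.1219, 0.0000]
J3: z=[-0.0947, -0.7714, 0.6293] o=[0.0154, 0.1258, -0.1399] → [-0.1139, 0.3256, 0.3819, -0.0947, -0.7714, 0.6293]
J4: z=[0.5627, 0.4800, 0.6730] o=[-0.4773, 0.3765, 0.0933] → [-0.1478, 0.8531, -0.4849, 0.5627, 0.4800, 0.6730]
J5: z=[0.2059, -0.8699, 0.4483] o=[0.2264, 0.4669, -0.0544] → [0.1665, 0.1723, 0.2578, 0.2059, -0.8699, 0.4483]
J6: z=[0.2059, -0.8699, 0.4483] o=[0.9337, 0.4542, -0.2479] → [-0.0075, -0.1846, -0.3548, 0.2059, -0.8699, 0.4483]
q̇ = J⁺·V = [-0.6000, 0.1640, -0.2770, -0.0240, -0.3850, -0.5710]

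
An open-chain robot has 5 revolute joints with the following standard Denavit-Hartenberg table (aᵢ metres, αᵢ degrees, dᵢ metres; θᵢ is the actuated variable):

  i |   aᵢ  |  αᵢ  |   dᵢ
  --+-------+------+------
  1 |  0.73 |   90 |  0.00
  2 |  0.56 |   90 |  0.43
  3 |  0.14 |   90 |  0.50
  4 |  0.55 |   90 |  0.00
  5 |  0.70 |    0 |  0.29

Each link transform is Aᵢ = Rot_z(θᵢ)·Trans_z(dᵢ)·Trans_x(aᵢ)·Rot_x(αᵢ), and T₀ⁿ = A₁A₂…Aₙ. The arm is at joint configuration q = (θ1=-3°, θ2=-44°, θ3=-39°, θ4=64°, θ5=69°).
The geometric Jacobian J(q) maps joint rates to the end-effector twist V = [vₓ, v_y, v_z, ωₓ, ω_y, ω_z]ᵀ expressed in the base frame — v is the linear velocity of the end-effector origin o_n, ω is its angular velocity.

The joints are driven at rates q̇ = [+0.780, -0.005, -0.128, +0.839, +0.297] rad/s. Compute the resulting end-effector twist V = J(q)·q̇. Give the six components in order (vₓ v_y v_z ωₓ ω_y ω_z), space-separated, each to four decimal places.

-1.1143 0.1607 0.1916 -0.0080 0.8266 1.1884

o_n = [0.5263, 0.5241, -1.2951]
J₁: ẑ×o_n = [-0.5241, 0.5263, 0.0000], ω = ẑ
J2: z=[-0.0523, -0.9986, 0.0000] o=[0.7290, -0.0382, 0.0000] → [1.2934, -0.0678, -0.2318, -0.0523, -0.9986, 0.0000]
J3: z=[-0.6937, 0.0364, -0.7193] o=[1.1088, -0.4887, -0.3890] → [0.6956, -0.2096, -0.6814, -0.6937, 0.0364, -0.7193]
J4: z=[-0.4114, 0.7998, 0.4372] o=[0.8447, -0.3866, -0.8243] → [-0.7747, -0.3329, -0.1201, -0.4114, 0.7998, 0.4372]
J5: z=[0.8355, 0.5226, -0.1699] o=[0.6443, -0.2242, -1.3100] → [0.1349, 0.0076, 0.6868, 0.8355, 0.5226, -0.1699]
V = J·q̇ = [-1.1143, 0.1607, 0.1916, -0.0080, 0.8266, 1.1884]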